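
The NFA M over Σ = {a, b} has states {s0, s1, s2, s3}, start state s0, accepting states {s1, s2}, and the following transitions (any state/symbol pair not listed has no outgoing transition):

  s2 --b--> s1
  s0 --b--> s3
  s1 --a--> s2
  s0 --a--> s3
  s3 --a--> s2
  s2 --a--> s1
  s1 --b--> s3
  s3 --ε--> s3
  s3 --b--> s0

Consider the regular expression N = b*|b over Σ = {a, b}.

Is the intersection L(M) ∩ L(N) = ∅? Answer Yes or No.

Converting the expression N to a DFA (subset construction, then merging equivalent states) gives the minimal DFA with states {n0, n1}, start state n0, accepting states {n0} and transitions n0: a→n1, b→n0; n1: a→n1, b→n1.
Exploring the product automaton M × N from the start pair (s0, n0), following both machines on each input symbol, reaches 6 state pairs: (s0, n0), (s3, n1), (s3, n0), (s2, n1), (s0, n1), (s1, n1).
M accepts in {s1, s2} and N accepts in {n0}; no reachable pair has both components accepting, so no string drives both machines to acceptance simultaneously and L(M) ∩ L(N) = ∅.
So no string is accepted by both, and the intersection is empty.

Yes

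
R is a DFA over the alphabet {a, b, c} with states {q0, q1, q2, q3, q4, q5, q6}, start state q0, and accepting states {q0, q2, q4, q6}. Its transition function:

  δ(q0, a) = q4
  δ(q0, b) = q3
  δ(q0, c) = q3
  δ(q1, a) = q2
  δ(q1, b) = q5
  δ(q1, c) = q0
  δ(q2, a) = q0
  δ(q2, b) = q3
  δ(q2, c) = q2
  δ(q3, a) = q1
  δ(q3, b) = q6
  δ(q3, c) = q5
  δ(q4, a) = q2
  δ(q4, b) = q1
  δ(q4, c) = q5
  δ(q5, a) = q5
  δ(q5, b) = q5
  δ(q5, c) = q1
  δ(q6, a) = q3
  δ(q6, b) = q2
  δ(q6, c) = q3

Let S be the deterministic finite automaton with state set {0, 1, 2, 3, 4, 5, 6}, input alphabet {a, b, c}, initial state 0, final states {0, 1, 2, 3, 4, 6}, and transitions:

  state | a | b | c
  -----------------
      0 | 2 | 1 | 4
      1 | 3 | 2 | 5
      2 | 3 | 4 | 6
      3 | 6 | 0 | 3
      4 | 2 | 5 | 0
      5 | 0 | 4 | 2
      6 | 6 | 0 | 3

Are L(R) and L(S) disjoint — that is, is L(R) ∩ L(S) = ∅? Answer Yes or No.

The empty string ε is accepted by both R and S.
Hence L(R) ∩ L(S) ≠ ∅.

No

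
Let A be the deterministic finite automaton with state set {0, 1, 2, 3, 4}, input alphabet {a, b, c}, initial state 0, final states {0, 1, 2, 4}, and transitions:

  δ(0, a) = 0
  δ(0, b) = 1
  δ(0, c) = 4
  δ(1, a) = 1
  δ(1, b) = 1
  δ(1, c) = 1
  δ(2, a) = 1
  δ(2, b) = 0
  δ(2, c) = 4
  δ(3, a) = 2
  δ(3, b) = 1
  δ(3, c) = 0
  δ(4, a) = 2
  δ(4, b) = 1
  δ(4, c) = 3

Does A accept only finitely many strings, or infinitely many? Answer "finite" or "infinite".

State 0 is reachable from the start and can reach an accepting state, and it lies on the cycle 0 → 0.
Traversing that cycle any number of times yields accepted strings of unbounded length, so the language is infinite.

infinite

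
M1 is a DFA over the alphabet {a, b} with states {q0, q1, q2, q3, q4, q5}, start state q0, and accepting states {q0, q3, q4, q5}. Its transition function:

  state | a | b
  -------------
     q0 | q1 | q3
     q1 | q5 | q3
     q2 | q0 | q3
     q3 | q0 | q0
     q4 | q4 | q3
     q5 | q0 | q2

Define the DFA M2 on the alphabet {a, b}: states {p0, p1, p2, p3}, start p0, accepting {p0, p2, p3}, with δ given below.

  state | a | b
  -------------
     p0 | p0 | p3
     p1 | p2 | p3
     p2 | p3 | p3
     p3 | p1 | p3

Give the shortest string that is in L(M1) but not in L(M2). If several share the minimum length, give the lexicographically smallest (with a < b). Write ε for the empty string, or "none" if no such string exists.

ba

The string ba is accepted by M1 but not by M2.
No shorter string lies in the difference, and ba is the lexicographically first length-2 string in L(M1) \ L(M2).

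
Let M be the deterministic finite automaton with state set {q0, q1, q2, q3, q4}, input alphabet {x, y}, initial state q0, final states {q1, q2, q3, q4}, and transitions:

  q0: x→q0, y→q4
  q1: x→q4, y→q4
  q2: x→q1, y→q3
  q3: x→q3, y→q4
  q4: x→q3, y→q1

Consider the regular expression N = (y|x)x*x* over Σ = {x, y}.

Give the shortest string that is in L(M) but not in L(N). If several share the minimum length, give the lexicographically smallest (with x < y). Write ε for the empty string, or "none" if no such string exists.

xy

The string xy is accepted by M but not by N.
No shorter string lies in the difference, and xy is the lexicographically first length-2 string in L(M) \ L(N).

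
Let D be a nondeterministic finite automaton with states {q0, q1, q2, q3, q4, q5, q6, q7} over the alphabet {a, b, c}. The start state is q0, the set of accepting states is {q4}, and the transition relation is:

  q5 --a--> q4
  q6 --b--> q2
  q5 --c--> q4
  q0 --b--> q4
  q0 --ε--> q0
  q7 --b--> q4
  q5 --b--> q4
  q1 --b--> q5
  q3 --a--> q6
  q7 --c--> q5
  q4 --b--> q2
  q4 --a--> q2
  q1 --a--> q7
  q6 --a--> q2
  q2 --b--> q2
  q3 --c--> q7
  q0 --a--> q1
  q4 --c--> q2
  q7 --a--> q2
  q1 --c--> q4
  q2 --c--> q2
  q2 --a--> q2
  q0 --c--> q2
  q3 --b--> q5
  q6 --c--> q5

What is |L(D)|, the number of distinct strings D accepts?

The useful subgraph on states {q0, q1, q4, q5, q7} is acyclic, so L(D) is finite; the longest accepting path visits 5 useful states, giving maximum string length 4.
Counting accepting paths from q0 by length: 1 of length 1, 1 of length 2, 4 of length 3, 3 of length 4. Total 9.

9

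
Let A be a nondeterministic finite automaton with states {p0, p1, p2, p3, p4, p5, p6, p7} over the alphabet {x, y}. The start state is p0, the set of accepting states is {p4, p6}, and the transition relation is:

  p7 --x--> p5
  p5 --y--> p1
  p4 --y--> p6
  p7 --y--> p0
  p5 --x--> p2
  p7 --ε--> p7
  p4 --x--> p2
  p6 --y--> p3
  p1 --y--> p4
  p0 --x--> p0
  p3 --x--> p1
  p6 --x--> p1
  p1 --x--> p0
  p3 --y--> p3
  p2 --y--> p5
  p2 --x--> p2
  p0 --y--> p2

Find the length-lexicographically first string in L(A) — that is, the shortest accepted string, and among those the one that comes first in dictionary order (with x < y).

A breadth-first search from p0 reaches an accepting state first via the path p0 → p2 → p5 → p1 → p4 on input yyyy.
No string of length < 4 is accepted (BFS exhausts all shorter strings without reaching an accepting state), and yyyy is the lexicographically least accepting string of length 4.

yyyy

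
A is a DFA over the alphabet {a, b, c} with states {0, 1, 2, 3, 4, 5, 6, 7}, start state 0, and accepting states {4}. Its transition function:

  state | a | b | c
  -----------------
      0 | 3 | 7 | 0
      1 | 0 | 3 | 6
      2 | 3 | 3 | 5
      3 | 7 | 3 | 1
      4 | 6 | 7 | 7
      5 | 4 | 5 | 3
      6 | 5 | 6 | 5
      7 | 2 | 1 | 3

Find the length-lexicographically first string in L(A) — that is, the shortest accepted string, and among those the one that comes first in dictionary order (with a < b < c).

A breadth-first search from 0 reaches an accepting state first via the path 0 → 7 → 2 → 5 → 4 on input baca.
No string of length < 4 is accepted (BFS exhausts all shorter strings without reaching an accepting state), and baca is the lexicographically least accepting string of length 4.

baca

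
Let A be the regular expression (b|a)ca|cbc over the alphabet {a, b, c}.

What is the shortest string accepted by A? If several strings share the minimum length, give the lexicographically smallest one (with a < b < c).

aca

By inspection of the expression, no string of length less than 3 matches, and aca is the lexicographically first match of length 3.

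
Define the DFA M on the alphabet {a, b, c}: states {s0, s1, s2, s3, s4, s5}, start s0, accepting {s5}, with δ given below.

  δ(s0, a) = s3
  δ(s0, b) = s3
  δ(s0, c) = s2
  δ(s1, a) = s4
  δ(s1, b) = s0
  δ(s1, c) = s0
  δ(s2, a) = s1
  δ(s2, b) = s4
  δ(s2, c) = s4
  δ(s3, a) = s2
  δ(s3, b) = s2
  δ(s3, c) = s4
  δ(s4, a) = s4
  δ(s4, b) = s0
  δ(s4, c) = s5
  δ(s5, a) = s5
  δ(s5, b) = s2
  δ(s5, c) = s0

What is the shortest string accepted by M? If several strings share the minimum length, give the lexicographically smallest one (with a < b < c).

A breadth-first search from s0 reaches an accepting state first via the path s0 → s3 → s4 → s5 on input acc.
No string of length < 3 is accepted (BFS exhausts all shorter strings without reaching an accepting state), and acc is the lexicographically least accepting string of length 3.

acc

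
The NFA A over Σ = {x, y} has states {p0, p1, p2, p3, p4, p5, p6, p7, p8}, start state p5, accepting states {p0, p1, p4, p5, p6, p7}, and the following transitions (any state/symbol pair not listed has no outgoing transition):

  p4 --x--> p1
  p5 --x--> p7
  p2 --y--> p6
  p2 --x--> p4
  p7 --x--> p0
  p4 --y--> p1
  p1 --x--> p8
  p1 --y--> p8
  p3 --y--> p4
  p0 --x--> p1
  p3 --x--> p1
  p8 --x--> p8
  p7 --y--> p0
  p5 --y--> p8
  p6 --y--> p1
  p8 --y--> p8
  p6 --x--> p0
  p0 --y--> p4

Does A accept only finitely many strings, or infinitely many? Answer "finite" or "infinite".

The useful states (reachable from p5 and able to reach an accepting state) are {p0, p1, p4, p5, p7}.
Restricted to these states the transition graph has no cycle, so every accepting path has bounded length and L is finite.

finite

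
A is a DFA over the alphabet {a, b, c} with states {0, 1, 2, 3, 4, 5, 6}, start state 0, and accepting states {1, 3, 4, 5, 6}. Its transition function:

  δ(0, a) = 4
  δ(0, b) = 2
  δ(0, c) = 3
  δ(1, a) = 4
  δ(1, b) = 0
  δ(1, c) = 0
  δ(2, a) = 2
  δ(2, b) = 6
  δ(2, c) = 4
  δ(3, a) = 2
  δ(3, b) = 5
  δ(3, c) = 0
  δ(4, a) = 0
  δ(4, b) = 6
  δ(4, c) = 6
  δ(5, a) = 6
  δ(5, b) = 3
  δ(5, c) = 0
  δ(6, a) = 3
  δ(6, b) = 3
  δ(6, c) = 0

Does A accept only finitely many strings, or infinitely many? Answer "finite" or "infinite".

infinite

State 2 is reachable from the start and can reach an accepting state, and it lies on the cycle 2 → 2.
Traversing that cycle any number of times yields accepted strings of unbounded length, so the language is infinite.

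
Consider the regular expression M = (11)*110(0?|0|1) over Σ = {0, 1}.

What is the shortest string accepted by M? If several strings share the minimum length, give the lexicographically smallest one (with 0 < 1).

110

By inspection of the expression, no string of length less than 3 matches, and 110 is the lexicographically first match of length 3.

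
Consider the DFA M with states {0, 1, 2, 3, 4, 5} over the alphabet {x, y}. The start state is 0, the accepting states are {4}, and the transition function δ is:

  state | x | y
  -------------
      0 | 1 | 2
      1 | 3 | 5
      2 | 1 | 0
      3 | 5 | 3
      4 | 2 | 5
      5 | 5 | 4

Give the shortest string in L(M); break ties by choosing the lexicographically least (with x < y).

xyy

A breadth-first search from 0 reaches an accepting state first via the path 0 → 1 → 5 → 4 on input xyy.
No string of length < 3 is accepted (BFS exhausts all shorter strings without reaching an accepting state), and xyy is the lexicographically least accepting string of length 3.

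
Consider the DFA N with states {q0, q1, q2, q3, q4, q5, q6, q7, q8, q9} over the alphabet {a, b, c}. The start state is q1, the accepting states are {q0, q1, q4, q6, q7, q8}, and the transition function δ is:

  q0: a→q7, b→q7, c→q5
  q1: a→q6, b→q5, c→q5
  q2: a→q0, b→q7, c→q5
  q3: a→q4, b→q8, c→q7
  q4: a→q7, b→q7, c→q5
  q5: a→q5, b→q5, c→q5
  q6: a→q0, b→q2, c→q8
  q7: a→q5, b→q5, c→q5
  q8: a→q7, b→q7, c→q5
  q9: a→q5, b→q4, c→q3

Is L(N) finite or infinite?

The useful states (reachable from q1 and able to reach an accepting state) are {q0, q1, q2, q6, q7, q8}.
Restricted to these states the transition graph has no cycle, so every accepting path has bounded length and L is finite.

finite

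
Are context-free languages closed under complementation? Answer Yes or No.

CFLs are closed under union, so if they were also closed under complement they would be closed under intersection by De Morgan (L₁ ∩ L₂ is the complement of the union of the complements). But {aⁿbⁿcᵐ} ∩ {aᵐbⁿcⁿ} = {aⁿbⁿcⁿ} is not context-free although both operands are.

No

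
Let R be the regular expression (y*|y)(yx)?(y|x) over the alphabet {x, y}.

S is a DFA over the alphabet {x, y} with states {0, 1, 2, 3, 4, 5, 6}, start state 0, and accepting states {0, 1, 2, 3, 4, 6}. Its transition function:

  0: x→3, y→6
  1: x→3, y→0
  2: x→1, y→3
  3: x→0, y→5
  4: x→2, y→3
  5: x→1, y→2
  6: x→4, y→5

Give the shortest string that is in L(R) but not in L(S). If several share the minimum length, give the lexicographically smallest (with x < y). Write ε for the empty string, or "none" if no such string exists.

yy

The string yy is accepted by R but not by S.
No shorter string lies in the difference, and yy is the lexicographically first length-2 string in L(R) \ L(S).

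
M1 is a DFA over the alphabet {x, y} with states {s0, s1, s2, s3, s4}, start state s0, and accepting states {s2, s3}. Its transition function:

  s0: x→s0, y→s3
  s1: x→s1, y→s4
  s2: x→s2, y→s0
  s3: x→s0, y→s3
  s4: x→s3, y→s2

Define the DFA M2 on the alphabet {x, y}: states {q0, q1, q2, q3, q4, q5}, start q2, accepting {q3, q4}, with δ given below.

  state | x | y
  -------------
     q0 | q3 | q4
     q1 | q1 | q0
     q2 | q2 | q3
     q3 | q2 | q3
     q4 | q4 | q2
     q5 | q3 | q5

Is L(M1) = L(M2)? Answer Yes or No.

Yes

Exploring the product automaton M1 × M2 from the start pair (s0, q2), following both machines on each input symbol, reaches 2 state pairs: (s0, q2), (s3, q3).
M1 accepts in {s2, s3} and M2 accepts in {q3, q4}. In every reachable pair the two components are either both accepting — (s3, q3) — or both non-accepting, so no string is accepted by exactly one of the machines: L(M1) \ L(M2) and L(M2) \ L(M1) are both empty.
Hence every string is accepted by M1 iff it is accepted by M2, and the two languages coincide.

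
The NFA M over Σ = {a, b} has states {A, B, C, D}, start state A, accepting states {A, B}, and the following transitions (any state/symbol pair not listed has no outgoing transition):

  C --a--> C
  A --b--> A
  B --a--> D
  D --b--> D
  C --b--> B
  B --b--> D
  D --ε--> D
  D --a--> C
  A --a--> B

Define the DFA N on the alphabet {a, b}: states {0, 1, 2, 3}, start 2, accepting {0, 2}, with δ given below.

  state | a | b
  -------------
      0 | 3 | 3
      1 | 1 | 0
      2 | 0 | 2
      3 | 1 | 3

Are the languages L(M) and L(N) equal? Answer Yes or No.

Exploring the product automaton M × N from the start pair (A, 2), following both machines on each input symbol, reaches 4 state pairs: (A, 2), (B, 0), (D, 3), (C, 1).
M accepts in {A, B} and N accepts in {0, 2}. In every reachable pair the two components are either both accepting — (A, 2), (B, 0) — or both non-accepting, so no string is accepted by exactly one of the machines: L(M) \ L(N) and L(N) \ L(M) are both empty.
Hence every string is accepted by M iff it is accepted by N, and the two languages coincide.

Yes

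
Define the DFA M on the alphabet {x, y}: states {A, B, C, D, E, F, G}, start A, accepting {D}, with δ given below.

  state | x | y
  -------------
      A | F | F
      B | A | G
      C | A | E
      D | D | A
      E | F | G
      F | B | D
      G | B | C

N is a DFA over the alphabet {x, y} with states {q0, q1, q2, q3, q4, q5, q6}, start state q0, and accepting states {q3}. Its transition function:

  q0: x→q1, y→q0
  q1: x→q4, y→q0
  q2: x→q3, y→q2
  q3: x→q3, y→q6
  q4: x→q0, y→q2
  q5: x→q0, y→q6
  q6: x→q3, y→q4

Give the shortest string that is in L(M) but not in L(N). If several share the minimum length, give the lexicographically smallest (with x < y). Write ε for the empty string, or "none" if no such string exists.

xy

The string xy is accepted by M but not by N.
No shorter string lies in the difference, and xy is the lexicographically first length-2 string in L(M) \ L(N).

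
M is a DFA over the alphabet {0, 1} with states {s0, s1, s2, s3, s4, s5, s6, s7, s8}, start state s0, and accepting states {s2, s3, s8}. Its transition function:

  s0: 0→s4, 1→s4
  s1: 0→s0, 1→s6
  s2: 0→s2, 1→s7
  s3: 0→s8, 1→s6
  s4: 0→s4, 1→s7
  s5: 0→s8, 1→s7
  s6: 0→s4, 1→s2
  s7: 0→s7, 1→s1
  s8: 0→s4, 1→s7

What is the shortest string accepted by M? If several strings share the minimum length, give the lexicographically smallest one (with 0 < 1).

A breadth-first search from s0 reaches an accepting state first via the path s0 → s4 → s7 → s1 → s6 → s2 on input 01111.
No string of length < 5 is accepted (BFS exhausts all shorter strings without reaching an accepting state), and 01111 is the lexicographically least accepting string of length 5.

01111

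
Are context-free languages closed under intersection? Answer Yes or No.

{aⁿbⁿcᵐ : m,n≥0} and {aᵐbⁿcⁿ : m,n≥0} are both context-free, but their intersection {aⁿbⁿcⁿ : n≥0} is not (pumping lemma).

No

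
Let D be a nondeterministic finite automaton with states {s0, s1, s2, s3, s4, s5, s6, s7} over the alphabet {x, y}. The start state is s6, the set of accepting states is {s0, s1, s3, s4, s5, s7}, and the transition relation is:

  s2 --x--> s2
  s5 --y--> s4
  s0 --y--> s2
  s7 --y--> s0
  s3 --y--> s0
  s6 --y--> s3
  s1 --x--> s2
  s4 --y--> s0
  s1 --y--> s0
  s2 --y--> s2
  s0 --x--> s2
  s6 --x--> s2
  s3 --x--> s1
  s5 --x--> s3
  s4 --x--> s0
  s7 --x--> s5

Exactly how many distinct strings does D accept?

4

The useful subgraph on states {s0, s1, s3, s6} is acyclic, so L(D) is finite; the longest accepting path visits 4 useful states, giving maximum string length 3.
Counting accepting paths from s6 by length: 1 of length 1, 2 of length 2, 1 of length 3. Total 4.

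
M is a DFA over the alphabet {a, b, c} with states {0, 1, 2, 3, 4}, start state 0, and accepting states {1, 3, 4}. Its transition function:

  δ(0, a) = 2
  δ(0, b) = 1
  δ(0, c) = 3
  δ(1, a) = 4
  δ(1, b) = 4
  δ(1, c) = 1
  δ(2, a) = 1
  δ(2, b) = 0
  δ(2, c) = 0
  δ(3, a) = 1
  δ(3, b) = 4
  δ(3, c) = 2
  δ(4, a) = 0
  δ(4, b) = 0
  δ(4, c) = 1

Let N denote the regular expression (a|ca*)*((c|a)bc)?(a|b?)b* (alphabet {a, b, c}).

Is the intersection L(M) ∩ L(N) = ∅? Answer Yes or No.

The string b is accepted by both M and N.
Hence L(M) ∩ L(N) ≠ ∅.

No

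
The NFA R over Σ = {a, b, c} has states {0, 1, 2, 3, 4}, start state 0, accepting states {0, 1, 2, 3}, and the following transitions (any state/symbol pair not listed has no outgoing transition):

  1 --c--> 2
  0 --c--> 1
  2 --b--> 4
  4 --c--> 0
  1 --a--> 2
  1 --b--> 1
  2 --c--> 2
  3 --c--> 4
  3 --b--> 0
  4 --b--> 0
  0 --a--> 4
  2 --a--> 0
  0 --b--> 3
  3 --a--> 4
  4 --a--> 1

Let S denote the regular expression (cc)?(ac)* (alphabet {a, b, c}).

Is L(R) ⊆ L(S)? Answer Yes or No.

The string b is in L(R) but not in L(S).
So L(R) ⊄ L(S).

No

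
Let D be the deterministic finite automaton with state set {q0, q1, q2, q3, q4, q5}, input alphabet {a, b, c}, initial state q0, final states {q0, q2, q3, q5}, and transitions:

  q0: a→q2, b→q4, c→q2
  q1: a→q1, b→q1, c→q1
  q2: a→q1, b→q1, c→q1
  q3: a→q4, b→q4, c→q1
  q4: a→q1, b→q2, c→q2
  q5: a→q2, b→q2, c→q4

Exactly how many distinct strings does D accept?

5

The useful subgraph on states {q0, q2, q4} is acyclic, so L(D) is finite; the longest accepting path visits 3 useful states, giving maximum string length 2.
Counting accepting paths from q0 by length: 1 of length 0, 2 of length 1, 2 of length 2. Total 5.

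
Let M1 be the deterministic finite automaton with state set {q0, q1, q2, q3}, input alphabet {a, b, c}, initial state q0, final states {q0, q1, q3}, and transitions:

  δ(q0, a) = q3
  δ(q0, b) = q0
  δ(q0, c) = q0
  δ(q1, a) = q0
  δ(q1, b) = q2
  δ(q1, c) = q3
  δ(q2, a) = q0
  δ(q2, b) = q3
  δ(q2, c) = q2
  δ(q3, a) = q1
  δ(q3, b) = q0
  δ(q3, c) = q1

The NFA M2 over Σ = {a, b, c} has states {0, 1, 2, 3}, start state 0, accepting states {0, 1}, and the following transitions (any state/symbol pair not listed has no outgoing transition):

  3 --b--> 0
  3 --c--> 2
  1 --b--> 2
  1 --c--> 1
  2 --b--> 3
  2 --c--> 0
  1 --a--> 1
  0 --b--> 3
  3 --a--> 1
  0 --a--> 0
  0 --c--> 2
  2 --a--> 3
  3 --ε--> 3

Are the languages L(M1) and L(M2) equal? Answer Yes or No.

The string b is accepted by M1 but rejected by M2.
So L(M1) ≠ L(M2).

No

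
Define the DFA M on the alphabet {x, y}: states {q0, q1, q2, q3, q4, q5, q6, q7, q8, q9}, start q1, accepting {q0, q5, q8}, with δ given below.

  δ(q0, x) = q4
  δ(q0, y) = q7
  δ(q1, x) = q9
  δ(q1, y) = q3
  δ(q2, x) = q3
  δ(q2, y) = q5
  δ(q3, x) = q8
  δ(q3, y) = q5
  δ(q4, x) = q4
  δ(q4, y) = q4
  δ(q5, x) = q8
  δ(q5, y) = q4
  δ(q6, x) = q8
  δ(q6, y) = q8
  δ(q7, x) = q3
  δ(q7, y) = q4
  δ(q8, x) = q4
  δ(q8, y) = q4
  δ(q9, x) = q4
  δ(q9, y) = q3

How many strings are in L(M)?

The useful subgraph on states {q1, q3, q5, q8, q9} is acyclic, so L(M) is finite; the longest accepting path visits 5 useful states, giving maximum string length 4.
Counting accepting paths from q1 by length: 2 of length 2, 3 of length 3, 1 of length 4. Total 6.

6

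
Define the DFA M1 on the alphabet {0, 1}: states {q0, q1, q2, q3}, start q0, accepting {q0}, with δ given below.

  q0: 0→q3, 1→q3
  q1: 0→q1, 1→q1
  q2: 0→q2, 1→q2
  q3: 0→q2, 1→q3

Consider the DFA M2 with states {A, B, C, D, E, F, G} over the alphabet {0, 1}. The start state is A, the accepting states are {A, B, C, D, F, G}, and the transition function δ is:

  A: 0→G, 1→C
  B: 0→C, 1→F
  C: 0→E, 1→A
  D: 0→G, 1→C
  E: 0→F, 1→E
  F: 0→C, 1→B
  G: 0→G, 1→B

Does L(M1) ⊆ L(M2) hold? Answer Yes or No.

Exploring the product automaton M1 × M2 from the start pair (q0, A), following both machines on each input symbol, reaches 12 state pairs: (q0, A), (q3, G), (q3, C), (q2, G), (q3, B), (q2, E), (q3, A), (q2, B), (q2, C), (q3, F), (q2, F), (q2, A).
M1 accepts in {q0} and M2 accepts in {A, B, C, D, F, G}. The reachable pairs whose M1-component is accepting are (q0, A); in each of them the M2-component is accepting too, so the product for L(M1) \ L(M2) (M1-component accepting, M2-component rejecting) has no reachable accepting pair and the difference is empty.
Hence every string in L(M1) is also in L(M2).

Yes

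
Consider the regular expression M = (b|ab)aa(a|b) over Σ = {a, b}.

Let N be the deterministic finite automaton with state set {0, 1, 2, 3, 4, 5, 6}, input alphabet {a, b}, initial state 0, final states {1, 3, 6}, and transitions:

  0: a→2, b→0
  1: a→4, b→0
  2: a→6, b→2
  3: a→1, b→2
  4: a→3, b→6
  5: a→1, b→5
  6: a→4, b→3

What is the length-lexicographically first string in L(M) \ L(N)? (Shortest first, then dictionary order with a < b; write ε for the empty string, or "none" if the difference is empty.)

baaa

The string baaa is accepted by M but not by N.
No shorter string lies in the difference, and baaa is the lexicographically first length-4 string in L(M) \ L(N).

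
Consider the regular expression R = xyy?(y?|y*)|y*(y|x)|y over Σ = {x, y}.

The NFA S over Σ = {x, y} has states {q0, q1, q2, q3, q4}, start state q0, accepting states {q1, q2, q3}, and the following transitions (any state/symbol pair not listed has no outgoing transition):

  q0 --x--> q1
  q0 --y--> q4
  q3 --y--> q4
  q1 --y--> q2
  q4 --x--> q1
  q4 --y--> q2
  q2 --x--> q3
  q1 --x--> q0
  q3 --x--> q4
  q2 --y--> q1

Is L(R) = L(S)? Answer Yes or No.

No

The string y is accepted by R but rejected by S.
So L(R) ≠ L(S).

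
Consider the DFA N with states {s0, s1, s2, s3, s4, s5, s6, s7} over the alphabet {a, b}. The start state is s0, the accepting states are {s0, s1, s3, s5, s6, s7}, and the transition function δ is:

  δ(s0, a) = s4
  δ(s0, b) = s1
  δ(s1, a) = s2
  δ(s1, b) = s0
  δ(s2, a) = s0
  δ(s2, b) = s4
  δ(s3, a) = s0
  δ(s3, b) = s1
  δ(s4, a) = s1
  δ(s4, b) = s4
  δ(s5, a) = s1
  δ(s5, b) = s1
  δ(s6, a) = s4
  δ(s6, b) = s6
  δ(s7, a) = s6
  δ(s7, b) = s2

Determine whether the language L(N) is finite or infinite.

infinite

State s0 is reachable from the start and can reach an accepting state, and it lies on the cycle s0 → s1 → s0.
Traversing that cycle any number of times yields accepted strings of unbounded length, so the language is infinite.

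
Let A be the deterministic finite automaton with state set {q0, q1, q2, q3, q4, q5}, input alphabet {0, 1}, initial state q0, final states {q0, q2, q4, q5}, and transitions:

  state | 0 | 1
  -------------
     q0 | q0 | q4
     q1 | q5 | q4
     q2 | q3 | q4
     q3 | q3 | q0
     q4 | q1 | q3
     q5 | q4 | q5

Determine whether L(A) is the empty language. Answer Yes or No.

No

The empty string ε is accepted: the run q0 ends in the accepting state q0.
Since at least one string is accepted, L(A) is not empty.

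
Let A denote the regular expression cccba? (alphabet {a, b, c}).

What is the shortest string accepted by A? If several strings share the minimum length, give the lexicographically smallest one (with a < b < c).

By inspection of the expression, no string of length less than 4 matches, and cccb is the lexicographically first match of length 4.

cccb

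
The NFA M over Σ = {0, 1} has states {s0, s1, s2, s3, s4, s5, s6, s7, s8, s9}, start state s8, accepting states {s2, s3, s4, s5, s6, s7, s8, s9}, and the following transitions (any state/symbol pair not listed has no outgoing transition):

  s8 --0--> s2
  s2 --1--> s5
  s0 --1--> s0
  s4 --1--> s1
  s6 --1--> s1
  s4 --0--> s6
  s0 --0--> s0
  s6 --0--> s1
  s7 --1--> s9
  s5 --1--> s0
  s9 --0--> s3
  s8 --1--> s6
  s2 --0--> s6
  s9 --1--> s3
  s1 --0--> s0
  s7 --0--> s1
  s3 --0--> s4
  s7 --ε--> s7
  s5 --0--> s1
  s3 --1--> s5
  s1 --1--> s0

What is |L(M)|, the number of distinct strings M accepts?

The useful subgraph on states {s2, s5, s6, s8} is acyclic, so L(M) is finite; the longest accepting path visits 3 useful states, giving maximum string length 2.
Counting accepting paths from s8 by length: 1 of length 0, 2 of length 1, 2 of length 2. Total 5.

5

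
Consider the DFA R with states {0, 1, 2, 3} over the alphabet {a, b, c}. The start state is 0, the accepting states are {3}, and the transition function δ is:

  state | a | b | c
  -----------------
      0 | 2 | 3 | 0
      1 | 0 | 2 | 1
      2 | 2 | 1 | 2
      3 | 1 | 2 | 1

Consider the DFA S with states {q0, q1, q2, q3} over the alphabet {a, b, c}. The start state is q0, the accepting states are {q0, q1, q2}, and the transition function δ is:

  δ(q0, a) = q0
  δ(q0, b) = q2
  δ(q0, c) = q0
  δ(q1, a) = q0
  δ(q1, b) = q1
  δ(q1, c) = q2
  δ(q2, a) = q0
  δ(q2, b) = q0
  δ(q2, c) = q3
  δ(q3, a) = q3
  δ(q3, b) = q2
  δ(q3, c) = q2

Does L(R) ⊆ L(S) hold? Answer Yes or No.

Yes

Exploring the product automaton R × S from the start pair (0, q0), following both machines on each input symbol, reaches 11 state pairs: (0, q0), (2, q0), (3, q2), (1, q2), (1, q0), (1, q3), (2, q2), (0, q3), (2, q3), (0, q2), (3, q0).
R accepts in {3} and S accepts in {q0, q1, q2}. The reachable pairs whose R-component is accepting are (3, q2), (3, q0); in each of them the S-component is accepting too, so the product for L(R) \ L(S) (R-component accepting, S-component rejecting) has no reachable accepting pair and the difference is empty.
Hence every string in L(R) is also in L(S).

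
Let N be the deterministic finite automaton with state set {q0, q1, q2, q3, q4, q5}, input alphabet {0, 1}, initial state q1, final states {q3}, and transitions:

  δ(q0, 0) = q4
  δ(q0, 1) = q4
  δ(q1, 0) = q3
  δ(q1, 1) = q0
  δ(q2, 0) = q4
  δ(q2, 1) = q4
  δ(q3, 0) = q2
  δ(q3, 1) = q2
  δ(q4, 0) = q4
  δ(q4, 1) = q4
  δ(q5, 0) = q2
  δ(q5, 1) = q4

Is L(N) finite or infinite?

The useful states (reachable from q1 and able to reach an accepting state) are {q1, q3}.
Restricted to these states the transition graph has no cycle, so every accepting path has bounded length and L is finite.

finite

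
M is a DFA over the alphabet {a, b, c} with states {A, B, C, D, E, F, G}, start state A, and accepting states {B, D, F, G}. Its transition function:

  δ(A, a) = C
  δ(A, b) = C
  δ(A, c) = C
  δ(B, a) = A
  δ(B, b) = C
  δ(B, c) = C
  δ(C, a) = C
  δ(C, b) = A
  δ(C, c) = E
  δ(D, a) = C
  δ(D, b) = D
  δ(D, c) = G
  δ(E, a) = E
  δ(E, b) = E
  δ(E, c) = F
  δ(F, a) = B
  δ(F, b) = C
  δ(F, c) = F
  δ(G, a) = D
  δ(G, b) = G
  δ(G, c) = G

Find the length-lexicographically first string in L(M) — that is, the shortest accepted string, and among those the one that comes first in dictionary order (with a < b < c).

acc

A breadth-first search from A reaches an accepting state first via the path A → C → E → F on input acc.
No string of length < 3 is accepted (BFS exhausts all shorter strings without reaching an accepting state), and acc is the lexicographically least accepting string of length 3.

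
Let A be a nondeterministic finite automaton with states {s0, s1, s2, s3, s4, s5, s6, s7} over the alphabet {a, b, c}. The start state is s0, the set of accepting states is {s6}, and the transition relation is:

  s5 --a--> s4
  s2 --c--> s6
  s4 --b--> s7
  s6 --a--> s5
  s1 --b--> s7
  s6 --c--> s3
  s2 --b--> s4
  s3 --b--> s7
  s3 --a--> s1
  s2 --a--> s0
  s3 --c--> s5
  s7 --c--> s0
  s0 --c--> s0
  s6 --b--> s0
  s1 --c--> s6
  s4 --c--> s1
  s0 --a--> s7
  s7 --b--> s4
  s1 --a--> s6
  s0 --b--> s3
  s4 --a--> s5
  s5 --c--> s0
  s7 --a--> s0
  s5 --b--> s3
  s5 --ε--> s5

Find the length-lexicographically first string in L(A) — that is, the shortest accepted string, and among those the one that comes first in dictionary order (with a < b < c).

baa

A breadth-first search from s0 reaches an accepting state first via the path s0 → s3 → s1 → s6 on input baa.
No string of length < 3 is accepted (BFS exhausts all shorter strings without reaching an accepting state), and baa is the lexicographically least accepting string of length 3.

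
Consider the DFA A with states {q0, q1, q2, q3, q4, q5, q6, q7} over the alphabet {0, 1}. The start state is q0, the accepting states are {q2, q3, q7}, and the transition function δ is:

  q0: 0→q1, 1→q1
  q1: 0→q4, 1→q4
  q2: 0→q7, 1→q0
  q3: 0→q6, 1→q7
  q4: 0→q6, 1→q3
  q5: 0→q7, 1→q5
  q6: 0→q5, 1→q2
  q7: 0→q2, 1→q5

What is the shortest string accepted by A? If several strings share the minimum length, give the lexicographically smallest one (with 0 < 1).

A breadth-first search from q0 reaches an accepting state first via the path q0 → q1 → q4 → q3 on input 001.
No string of length < 3 is accepted (BFS exhausts all shorter strings without reaching an accepting state), and 001 is the lexicographically least accepting string of length 3.

001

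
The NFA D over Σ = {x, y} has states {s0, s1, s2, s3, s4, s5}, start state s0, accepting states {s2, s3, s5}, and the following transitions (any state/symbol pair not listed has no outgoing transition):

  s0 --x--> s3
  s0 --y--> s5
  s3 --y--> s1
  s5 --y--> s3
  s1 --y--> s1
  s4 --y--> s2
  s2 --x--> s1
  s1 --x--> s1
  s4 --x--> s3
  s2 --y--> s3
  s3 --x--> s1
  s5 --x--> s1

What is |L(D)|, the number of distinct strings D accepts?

3

The useful subgraph on states {s0, s3, s5} is acyclic, so L(D) is finite; the longest accepting path visits 3 useful states, giving maximum string length 2.
Counting accepting paths from s0 by length: 2 of length 1, 1 of length 2. Total 3.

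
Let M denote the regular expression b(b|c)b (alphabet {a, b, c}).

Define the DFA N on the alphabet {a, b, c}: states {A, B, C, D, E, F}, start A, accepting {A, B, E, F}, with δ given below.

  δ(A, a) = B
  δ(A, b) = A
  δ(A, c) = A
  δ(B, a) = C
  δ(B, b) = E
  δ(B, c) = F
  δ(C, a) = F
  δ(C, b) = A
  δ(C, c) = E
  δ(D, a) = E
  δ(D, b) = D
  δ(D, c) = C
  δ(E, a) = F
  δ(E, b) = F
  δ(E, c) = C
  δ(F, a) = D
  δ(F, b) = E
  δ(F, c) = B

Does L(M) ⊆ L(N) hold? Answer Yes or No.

Yes

Converting the expression M to a DFA (subset construction, then merging equivalent states) gives the minimal DFA with states {m0, m1, m2, m3, m4}, start state m0, accepting states {m4} and transitions m0: a→m1, b→m2, c→m1; m1: a→m1, b→m1, c→m1; m2: a→m1, b→m3, c→m3; m3: a→m1, b→m4, c→m1; m4: a→m1, b→m1, c→m1.
Exploring the product automaton M × N from the start pair (m0, A), following both machines on each input symbol, reaches 10 state pairs: (m0, A), (m1, B), (m2, A), (m1, A), (m1, C), (m1, E), (m1, F), (m3, A), (m1, D), (m4, A).
M accepts in {m4} and N accepts in {A, B, E, F}. The reachable pairs whose M-component is accepting are (m4, A); in each of them the N-component is accepting too, so the product for L(M) \ L(N) (M-component accepting, N-component rejecting) has no reachable accepting pair and the difference is empty.
Hence every string in L(M) is also in L(N).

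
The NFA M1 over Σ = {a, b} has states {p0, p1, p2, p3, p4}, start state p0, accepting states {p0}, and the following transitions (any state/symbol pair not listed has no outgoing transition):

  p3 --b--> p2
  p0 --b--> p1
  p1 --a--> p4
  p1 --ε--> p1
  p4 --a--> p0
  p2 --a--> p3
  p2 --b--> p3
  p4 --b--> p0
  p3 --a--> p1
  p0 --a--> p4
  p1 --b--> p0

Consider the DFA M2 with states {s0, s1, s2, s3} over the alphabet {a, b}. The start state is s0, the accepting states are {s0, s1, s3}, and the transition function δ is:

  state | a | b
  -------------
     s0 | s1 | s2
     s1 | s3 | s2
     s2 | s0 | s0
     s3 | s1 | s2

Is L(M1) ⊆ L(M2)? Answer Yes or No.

No

The string ab is in L(M1) but not in L(M2).
So L(M1) ⊄ L(M2).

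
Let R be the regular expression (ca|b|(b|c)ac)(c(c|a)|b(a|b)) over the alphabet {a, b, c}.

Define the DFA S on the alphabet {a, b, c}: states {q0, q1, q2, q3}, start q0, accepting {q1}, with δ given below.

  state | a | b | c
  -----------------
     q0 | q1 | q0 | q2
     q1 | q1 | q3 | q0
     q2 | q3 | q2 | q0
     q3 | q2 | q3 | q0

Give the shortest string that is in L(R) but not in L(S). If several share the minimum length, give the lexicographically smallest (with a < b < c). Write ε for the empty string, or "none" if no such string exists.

bbb

The string bbb is accepted by R but not by S.
No shorter string lies in the difference, and bbb is the lexicographically first length-3 string in L(R) \ L(S).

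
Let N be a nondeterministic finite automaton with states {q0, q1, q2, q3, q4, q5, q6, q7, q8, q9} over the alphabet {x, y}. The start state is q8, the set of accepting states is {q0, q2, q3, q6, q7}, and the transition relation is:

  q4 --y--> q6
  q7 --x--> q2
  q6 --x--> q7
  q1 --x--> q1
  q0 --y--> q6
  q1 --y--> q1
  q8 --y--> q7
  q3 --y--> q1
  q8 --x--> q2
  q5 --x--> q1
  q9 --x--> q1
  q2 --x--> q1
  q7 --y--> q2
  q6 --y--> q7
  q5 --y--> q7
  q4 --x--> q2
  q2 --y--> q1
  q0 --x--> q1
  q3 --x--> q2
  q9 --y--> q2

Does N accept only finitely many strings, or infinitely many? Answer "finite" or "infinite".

The useful states (reachable from q8 and able to reach an accepting state) are {q2, q7, q8}.
Restricted to these states the transition graph has no cycle, so every accepting path has bounded length and L is finite.

finite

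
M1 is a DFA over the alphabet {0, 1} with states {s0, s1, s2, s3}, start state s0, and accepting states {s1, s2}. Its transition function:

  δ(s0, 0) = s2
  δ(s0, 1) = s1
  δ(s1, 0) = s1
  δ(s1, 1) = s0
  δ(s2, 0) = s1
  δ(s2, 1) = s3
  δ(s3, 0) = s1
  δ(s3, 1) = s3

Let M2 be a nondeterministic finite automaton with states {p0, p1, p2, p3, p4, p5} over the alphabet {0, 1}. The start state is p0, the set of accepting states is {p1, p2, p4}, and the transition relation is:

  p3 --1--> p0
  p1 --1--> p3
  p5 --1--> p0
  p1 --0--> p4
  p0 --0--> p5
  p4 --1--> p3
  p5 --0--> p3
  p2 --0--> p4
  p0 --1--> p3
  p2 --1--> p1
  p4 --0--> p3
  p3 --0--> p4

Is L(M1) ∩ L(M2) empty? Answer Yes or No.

The string 10 is accepted by both M1 and M2.
Hence L(M1) ∩ L(M2) ≠ ∅.

No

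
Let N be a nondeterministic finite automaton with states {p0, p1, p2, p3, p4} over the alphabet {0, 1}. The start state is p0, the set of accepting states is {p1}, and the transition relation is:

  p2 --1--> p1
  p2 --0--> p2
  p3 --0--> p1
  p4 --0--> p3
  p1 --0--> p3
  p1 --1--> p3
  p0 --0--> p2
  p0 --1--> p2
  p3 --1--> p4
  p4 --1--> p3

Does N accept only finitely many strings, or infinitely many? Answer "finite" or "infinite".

infinite

State p1 is reachable from the start and can reach an accepting state, and it lies on the cycle p1 → p3 → p1.
Traversing that cycle any number of times yields accepted strings of unbounded length, so the language is infinite.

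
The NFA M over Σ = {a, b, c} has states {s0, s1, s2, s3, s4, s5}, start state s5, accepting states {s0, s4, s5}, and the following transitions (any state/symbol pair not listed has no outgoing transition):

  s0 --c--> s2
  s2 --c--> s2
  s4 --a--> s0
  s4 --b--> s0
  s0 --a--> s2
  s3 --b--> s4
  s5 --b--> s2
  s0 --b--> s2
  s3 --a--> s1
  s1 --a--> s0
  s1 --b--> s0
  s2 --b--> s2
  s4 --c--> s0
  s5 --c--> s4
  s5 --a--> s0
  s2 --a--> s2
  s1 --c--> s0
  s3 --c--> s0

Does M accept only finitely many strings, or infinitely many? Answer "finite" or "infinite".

finite

The useful states (reachable from s5 and able to reach an accepting state) are {s0, s4, s5}.
Restricted to these states the transition graph has no cycle, so every accepting path has bounded length and L is finite.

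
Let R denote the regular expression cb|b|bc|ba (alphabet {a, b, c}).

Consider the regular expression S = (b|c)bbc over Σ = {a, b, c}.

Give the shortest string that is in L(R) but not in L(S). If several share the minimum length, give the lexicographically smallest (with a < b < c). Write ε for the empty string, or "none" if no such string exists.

b

The string b is accepted by R but not by S.
No shorter string lies in the difference, and b is the lexicographically first length-1 string in L(R) \ L(S).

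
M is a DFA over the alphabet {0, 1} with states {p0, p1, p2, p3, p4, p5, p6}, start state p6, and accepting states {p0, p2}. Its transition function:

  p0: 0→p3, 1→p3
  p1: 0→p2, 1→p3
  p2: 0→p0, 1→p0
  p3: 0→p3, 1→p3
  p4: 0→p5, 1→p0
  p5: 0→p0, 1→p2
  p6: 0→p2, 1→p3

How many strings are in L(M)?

3

The useful subgraph on states {p0, p2, p6} is acyclic, so L(M) is finite; the longest accepting path visits 3 useful states, giving maximum string length 2.
Counting accepting paths from p6 by length: 1 of length 1, 2 of length 2. Total 3.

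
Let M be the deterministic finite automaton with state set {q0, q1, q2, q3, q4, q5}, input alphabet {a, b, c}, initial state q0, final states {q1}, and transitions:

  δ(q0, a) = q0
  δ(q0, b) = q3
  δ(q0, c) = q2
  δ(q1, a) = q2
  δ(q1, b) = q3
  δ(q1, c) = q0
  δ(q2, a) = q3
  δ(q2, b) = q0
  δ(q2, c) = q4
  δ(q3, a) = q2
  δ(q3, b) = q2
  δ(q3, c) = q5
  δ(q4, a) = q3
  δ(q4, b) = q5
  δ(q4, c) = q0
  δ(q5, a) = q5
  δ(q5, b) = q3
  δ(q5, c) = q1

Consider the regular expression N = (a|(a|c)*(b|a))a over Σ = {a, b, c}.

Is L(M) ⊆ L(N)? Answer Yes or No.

No

The string bcc is in L(M) but not in L(N).
So L(M) ⊄ L(N).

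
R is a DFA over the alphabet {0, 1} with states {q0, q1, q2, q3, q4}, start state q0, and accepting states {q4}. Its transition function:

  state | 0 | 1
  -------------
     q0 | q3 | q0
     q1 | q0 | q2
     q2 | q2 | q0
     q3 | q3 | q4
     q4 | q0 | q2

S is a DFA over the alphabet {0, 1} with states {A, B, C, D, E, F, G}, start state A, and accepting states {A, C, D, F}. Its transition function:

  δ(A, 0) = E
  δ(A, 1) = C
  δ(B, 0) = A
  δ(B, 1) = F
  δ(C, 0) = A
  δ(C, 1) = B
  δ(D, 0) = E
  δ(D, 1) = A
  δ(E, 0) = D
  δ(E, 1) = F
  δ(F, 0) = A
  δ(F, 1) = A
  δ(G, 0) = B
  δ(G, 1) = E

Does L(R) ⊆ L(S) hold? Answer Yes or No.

Yes

Exploring the product automaton R × S from the start pair (q0, A), following both machines on each input symbol, reaches 16 state pairs: (q0, A), (q3, E), (q0, C), (q3, D), (q4, F), (q3, A), (q0, B), (q4, A), (q2, A), (q4, C), (q0, F), (q0, E), (q2, C), (q2, E), (q2, B), (q2, D).
R accepts in {q4} and S accepts in {A, C, D, F}. The reachable pairs whose R-component is accepting are (q4, F), (q4, A), (q4, C); in each of them the S-component is accepting too, so the product for L(R) \ L(S) (R-component accepting, S-component rejecting) has no reachable accepting pair and the difference is empty.
Hence every string in L(R) is also in L(S).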